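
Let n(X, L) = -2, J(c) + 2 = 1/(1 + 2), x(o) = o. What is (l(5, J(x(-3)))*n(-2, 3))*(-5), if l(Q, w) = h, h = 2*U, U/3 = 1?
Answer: 60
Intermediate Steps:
U = 3 (U = 3*1 = 3)
h = 6 (h = 2*3 = 6)
J(c) = -5/3 (J(c) = -2 + 1/(1 + 2) = -2 + 1/3 = -2 + ⅓ = -5/3)
l(Q, w) = 6
(l(5, J(x(-3)))*n(-2, 3))*(-5) = (6*(-2))*(-5) = -12*(-5) = 60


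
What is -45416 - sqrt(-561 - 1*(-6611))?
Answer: -45416 - 55*sqrt(2) ≈ -45494.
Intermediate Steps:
-45416 - sqrt(-561 - 1*(-6611)) = -45416 - sqrt(-561 + 6611) = -45416 - sqrt(6050) = -45416 - 55*sqrt(2)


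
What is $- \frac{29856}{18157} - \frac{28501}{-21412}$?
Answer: $- \frac{121784015}{388777684} \approx -0.31325$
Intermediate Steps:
$- \frac{29856}{18157} - \frac{28501}{-21412} = \left(-29856\right) \frac{1}{18157} - - \frac{28501}{21412} = - \frac{29856}{18157} + \frac{28501}{21412} = - \frac{121784015}{388777684}$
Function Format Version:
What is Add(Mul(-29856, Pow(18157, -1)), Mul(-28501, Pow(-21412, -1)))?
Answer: Rational(-121784015, 388777684) ≈ -0.31325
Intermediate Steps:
Add(Mul(-29856, Pow(18157, -1)), Mul(-28501, Pow(-21412, -1))) = Add(Mul(-29856, Rational(1, 18157)), Mul(-28501, Rational(-1, 21412))) = Add(Rational(-29856, 18157), Rational(28501, 21412)) = Rational(-121784015, 388777684)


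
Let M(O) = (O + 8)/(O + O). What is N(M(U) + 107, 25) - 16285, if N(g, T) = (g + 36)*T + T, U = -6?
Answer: -76135/6 ≈ -12689.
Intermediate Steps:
M(O) = (8 + O)/(2*O) (M(O) = (8 + O)/((2*O)) = (8 + O)*(1/(2*O)) = (8 + O)/(2*O))
N(g, T) = T + T*(36 + g) (N(g, T) = (36 + g)*T + T = T*(36 + g) + T = T + T*(36 + g))
N(M(U) + 107, 25) - 16285 = 25*(37 + ((½)*(8 - 6)/(-6) + 107)) - 16285 = 25*(37 + ((½)*(-⅙)*2 + 107)) - 16285 = 25*(37 + (-⅙ + 107)) - 16285 = 25*(37 + 641/6) - 16285 = 25*(863/6) - 16285 = 21575/6 - 16285 = -76135/6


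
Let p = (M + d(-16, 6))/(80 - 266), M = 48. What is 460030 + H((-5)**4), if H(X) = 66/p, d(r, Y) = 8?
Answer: 6437351/14 ≈ 4.5981e+5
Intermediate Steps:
p = -28/93 (p = (48 + 8)/(80 - 266) = 56/(-186) = 56*(-1/186) = -28/93 ≈ -0.30108)
H(X) = -3069/14 (H(X) = 66/(-28/93) = 66*(-93/28) = -3069/14)
460030 + H((-5)**4) = 460030 - 3069/14 = 6437351/14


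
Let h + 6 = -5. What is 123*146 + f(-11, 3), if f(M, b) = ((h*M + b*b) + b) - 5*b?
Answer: 18076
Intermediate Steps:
h = -11 (h = -6 - 5 = -11)
f(M, b) = b**2 - 11*M - 4*b (f(M, b) = ((-11*M + b*b) + b) - 5*b = ((-11*M + b**2) + b) - 5*b = ((b**2 - 11*M) + b) - 5*b = (b + b**2 - 11*M) - 5*b = b**2 - 11*M - 4*b)
123*146 + f(-11, 3) = 123*146 + (3**2 - 11*(-11) - 4*3) = 17958 + (9 + 121 - 12) = 17958 + 118 = 18076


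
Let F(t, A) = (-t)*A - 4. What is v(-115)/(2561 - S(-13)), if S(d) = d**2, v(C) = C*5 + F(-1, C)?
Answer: -347/1196 ≈ -0.29013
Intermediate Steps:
F(t, A) = -4 - A*t (F(t, A) = -A*t - 4 = -4 - A*t)
v(C) = -4 + 6*C (v(C) = C*5 + (-4 - 1*C*(-1)) = 5*C + (-4 + C) = -4 + 6*C)
v(-115)/(2561 - S(-13)) = (-4 + 6*(-115))/(2561 - 1*(-13)**2) = (-4 - 690)/(2561 - 1*169) = -694/(2561 - 169) = -694/2392 = -694*1/2392 = -347/1196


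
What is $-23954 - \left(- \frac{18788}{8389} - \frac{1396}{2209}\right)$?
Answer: $- \frac{443845570418}{18531301} \approx -23951.0$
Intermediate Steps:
$-23954 - \left(- \frac{18788}{8389} - \frac{1396}{2209}\right) = -23954 - - \frac{53213736}{18531301} = -23954 + \left(\frac{1396}{2209} + \frac{18788}{8389}\right) = -23954 + \frac{53213736}{18531301} = - \frac{443845570418}{18531301}$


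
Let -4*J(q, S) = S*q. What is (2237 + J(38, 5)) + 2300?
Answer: 8979/2 ≈ 4489.5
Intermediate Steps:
J(q, S) = -S*q/4
(2237 + J(38, 5)) + 2300 = (2237 - ¼*5*38) + 2300 = (2237 - 95/2) + 2300 = 4379/2 + 2300 = 8979/2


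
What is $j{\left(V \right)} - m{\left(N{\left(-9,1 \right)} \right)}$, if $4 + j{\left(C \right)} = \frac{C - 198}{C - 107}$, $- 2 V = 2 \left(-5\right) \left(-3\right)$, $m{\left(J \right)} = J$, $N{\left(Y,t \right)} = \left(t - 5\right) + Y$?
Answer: $\frac{1311}{122} \approx 10.746$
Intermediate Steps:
$N{\left(Y,t \right)} = -5 + Y + t$ ($N{\left(Y,t \right)} = \left(-5 + t\right) + Y = -5 + Y + t$)
$V = -15$ ($V = - \frac{2 \left(-5\right) \left(-3\right)}{2} = - \frac{\left(-10\right) \left(-3\right)}{2} = \left(- \frac{1}{2}\right) 30 = -15$)
$j{\left(C \right)} = -4 + \frac{-198 + C}{-107 + C}$ ($j{\left(C \right)} = -4 + \frac{C - 198}{C - 107} = -4 + \frac{-198 + C}{-107 + C}$)
$j{\left(V \right)} - m{\left(N{\left(-9,1 \right)} \right)} = \frac{230 - -45}{-107 - 15} - \left(-5 - 9 + 1\right) = \frac{230 + 45}{-122} - -13 = \left(- \frac{1}{122}\right) 275 + 13 = - \frac{275}{122} + 13 = \frac{1311}{122}$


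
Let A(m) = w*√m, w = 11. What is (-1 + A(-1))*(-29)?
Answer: 29 - 319*I ≈ 29.0 - 319.0*I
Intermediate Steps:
A(m) = 11*√m
(-1 + A(-1))*(-29) = (-1 + 11*√(-1))*(-29) = (-1 + 11*I)*(-29) = 29 - 319*I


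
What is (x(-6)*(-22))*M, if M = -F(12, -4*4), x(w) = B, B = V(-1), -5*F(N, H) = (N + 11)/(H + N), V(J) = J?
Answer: -253/10 ≈ -25.300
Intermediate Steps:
F(N, H) = -(11 + N)/(5*(H + N)) (F(N, H) = -(N + 11)/(5*(H + N)) = -(11 + N)/(5*(H + N)))
B = -1
x(w) = -1
M = -23/20 (M = -(-11 - 1*12)/(5*(-4*4 + 12)) = -(-11 - 12)/(5*(-16 + 12)) = -(-23)/(5*(-4)) = -(-1)*(-23)/(5*4) = -1*23/20 = -23/20 ≈ -1.1500)
(x(-6)*(-22))*M = -1*(-22)*(-23/20) = 22*(-23/20) = -253/10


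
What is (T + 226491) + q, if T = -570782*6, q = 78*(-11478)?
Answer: -4093485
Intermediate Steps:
q = -895284
T = -3424692
(T + 226491) + q = (-3424692 + 226491) - 895284 = -3198201 - 895284 = -4093485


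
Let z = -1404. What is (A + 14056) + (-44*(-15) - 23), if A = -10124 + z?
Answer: 3165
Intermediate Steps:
A = -11528 (A = -10124 - 1404 = -11528)
(A + 14056) + (-44*(-15) - 23) = (-11528 + 14056) + (-44*(-15) - 23) = 2528 + (660 - 23) = 2528 + 637 = 3165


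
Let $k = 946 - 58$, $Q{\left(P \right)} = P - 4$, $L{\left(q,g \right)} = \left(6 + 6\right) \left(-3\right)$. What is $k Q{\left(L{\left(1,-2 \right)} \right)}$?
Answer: $-35520$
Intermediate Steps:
$L{\left(q,g \right)} = -36$ ($L{\left(q,g \right)} = 12 \left(-3\right) = -36$)
$Q{\left(P \right)} = -4 + P$
$k = 888$ ($k = 946 - 58 = 888$)
$k Q{\left(L{\left(1,-2 \right)} \right)} = 888 \left(-4 - 36\right) = 888 \left(-40\right) = -35520$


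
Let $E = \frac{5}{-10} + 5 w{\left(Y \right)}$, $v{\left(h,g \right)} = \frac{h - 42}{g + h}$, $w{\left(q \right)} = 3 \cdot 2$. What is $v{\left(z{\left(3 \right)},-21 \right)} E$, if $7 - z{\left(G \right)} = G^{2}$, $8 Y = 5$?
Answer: $\frac{1298}{23} \approx 56.435$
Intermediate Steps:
$Y = \frac{5}{8}$ ($Y = \frac{1}{8} \cdot 5 = \frac{5}{8} \approx 0.625$)
$w{\left(q \right)} = 6$
$z{\left(G \right)} = 7 - G^{2}$
$v{\left(h,g \right)} = \frac{-42 + h}{g + h}$
$E = \frac{59}{2}$ ($E = \frac{5}{-10} + 5 \cdot 6 = 5 \left(- \frac{1}{10}\right) + 30 = - \frac{1}{2} + 30 = \frac{59}{2} \approx 29.5$)
$v{\left(z{\left(3 \right)},-21 \right)} E = \frac{-42 + \left(7 - 3^{2}\right)}{-21 + \left(7 - 3^{2}\right)} \frac{59}{2} = \frac{-42 + \left(7 - 9\right)}{-21 + \left(7 - 9\right)} \frac{59}{2} = \frac{-42 - 2}{-21 - 2} \cdot \frac{59}{2} = \frac{1}{-23} \left(-44\right) \frac{59}{2} = \left(- \frac{1}{23}\right) \left(-44\right) \frac{59}{2} = \frac{44}{23} \cdot \frac{59}{2} = \frac{1298}{23}$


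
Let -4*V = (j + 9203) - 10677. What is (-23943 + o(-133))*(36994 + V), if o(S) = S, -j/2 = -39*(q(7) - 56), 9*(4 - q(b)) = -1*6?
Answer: -923639626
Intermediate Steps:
q(b) = 14/3 (q(b) = 4 - (-1)*6/9 = 4 - ⅑*(-6) = 4 + ⅔ = 14/3)
j = -4004 (j = -(-78)*(14/3 - 56) = -(-78)*(-154)/3 = -2*2002 = -4004)
V = 2739/2 (V = -((-4004 + 9203) - 10677)/4 = -(5199 - 10677)/4 = -¼*(-5478) = 2739/2 ≈ 1369.5)
(-23943 + o(-133))*(36994 + V) = (-23943 - 133)*(36994 + 2739/2) = -24076*76727/2 = -923639626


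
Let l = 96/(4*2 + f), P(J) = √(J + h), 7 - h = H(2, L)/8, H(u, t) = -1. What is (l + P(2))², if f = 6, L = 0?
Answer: 22009/392 + 24*√146/7 ≈ 97.573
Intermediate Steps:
h = 57/8 (h = 7 - (-1)/8 = 7 - 1*(-⅛) = 7 + ⅛ = 57/8 ≈ 7.1250)
P(J) = √(57/8 + J) (P(J) = √(J + 57/8) = √(57/8 + J))
l = 48/7 (l = 96/(4*2 + 6) = 96/(8 + 6) = 96/14 = 96*(1/14) = 48/7 ≈ 6.8571)
(l + P(2))² = (48/7 + √(114 + 16*2)/4)² = (48/7 + √(114 + 32)/4)² = (48/7 + √146/4)²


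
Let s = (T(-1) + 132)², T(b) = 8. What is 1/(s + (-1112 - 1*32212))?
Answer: -1/13724 ≈ -7.2865e-5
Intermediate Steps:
s = 19600 (s = (8 + 132)² = 140² = 19600)
1/(s + (-1112 - 1*32212)) = 1/(19600 + (-1112 - 1*32212)) = 1/(19600 + (-1112 - 32212)) = 1/(19600 - 33324) = 1/(-13724) = -1/13724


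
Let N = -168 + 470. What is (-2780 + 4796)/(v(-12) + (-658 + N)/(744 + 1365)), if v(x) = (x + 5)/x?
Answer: 17006976/3497 ≈ 4863.3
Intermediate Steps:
N = 302
v(x) = (5 + x)/x
(-2780 + 4796)/(v(-12) + (-658 + N)/(744 + 1365)) = (-2780 + 4796)/((5 - 12)/(-12) + (-658 + 302)/(744 + 1365)) = 2016/(-1/12*(-7) - 356/2109) = 2016/(7/12 - 356*1/2109) = 2016/(7/12 - 356/2109) = 2016/(3497/8436) = 2016*(8436/3497) = 17006976/3497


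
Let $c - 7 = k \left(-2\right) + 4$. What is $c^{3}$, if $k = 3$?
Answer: $125$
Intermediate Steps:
$c = 5$ ($c = 7 + \left(3 \left(-2\right) + 4\right) = 7 + \left(-6 + 4\right) = 7 - 2 = 5$)
$c^{3} = 5^{3} = 125$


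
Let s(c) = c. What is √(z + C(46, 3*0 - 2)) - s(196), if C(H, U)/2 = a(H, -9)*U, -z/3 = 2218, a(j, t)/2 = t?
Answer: -196 + I*√6582 ≈ -196.0 + 81.13*I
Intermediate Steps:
a(j, t) = 2*t
z = -6654 (z = -3*2218 = -6654)
C(H, U) = -36*U (C(H, U) = 2*((2*(-9))*U) = 2*(-18*U) = -36*U)
√(z + C(46, 3*0 - 2)) - s(196) = √(-6654 - 36*(3*0 - 2)) - 1*196 = √(-6654 - 36*(0 - 2)) - 196 = √(-6654 - 36*(-2)) - 196 = √(-6654 + 72) - 196 = √(-6582) - 196 = I*√6582 - 196 = -196 + I*√6582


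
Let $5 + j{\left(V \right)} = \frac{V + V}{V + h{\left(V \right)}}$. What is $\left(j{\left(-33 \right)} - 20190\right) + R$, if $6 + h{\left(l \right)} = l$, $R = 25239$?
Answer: $\frac{60539}{12} \approx 5044.9$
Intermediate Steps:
$h{\left(l \right)} = -6 + l$
$j{\left(V \right)} = -5 + \frac{2 V}{-6 + 2 V}$ ($j{\left(V \right)} = -5 + \frac{V + V}{V + \left(-6 + V\right)} = -5 + \frac{2 V}{-6 + 2 V}$)
$\left(j{\left(-33 \right)} - 20190\right) + R = \left(\frac{15 - -132}{-3 - 33} - 20190\right) + 25239 = \left(\frac{15 + 132}{-36} - 20190\right) + 25239 = \left(\left(- \frac{1}{36}\right) 147 - 20190\right) + 25239 = \left(- \frac{49}{12} - 20190\right) + 25239 = - \frac{242329}{12} + 25239 = \frac{60539}{12}$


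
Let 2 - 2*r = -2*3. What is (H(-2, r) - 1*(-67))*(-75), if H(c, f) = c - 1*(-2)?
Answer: -5025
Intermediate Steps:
r = 4 (r = 1 - (-1)*3 = 1 - ½*(-6) = 1 + 3 = 4)
H(c, f) = 2 + c (H(c, f) = c + 2 = 2 + c)
(H(-2, r) - 1*(-67))*(-75) = ((2 - 2) - 1*(-67))*(-75) = (0 + 67)*(-75) = 67*(-75) = -5025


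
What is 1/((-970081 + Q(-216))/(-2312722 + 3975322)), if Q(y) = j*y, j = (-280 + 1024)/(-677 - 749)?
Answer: -38239800/22309271 ≈ -1.7141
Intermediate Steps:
j = -12/23 (j = 744/(-1426) = 744*(-1/1426) = -12/23 ≈ -0.52174)
Q(y) = -12*y/23
1/((-970081 + Q(-216))/(-2312722 + 3975322)) = 1/((-970081 - 12/23*(-216))/(-2312722 + 3975322)) = 1/((-970081 + 2592/23)/1662600) = 1/(-22309271/23*1/1662600) = 1/(-22309271/38239800) = -38239800/22309271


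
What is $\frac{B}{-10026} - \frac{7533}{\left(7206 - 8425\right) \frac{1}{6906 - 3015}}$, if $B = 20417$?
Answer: $\frac{293846225155}{12221694} \approx 24043.0$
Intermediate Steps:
$\frac{B}{-10026} - \frac{7533}{\left(7206 - 8425\right) \frac{1}{6906 - 3015}} = \frac{20417}{-10026} - \frac{7533}{\left(7206 - 8425\right) \frac{1}{6906 - 3015}} = 20417 \left(- \frac{1}{10026}\right) - \frac{7533}{\left(-1219\right) \frac{1}{3891}} = - \frac{20417}{10026} - \frac{7533}{\left(-1219\right) \frac{1}{3891}} = - \frac{20417}{10026} - \frac{7533}{- \frac{1219}{3891}} = - \frac{20417}{10026} - - \frac{29310903}{1219} = - \frac{20417}{10026} + \frac{29310903}{1219} = \frac{293846225155}{12221694}$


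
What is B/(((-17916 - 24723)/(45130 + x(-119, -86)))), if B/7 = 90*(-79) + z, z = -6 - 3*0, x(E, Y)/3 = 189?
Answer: 758752988/14213 ≈ 53384.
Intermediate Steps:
x(E, Y) = 567 (x(E, Y) = 3*189 = 567)
z = -6 (z = -6 + 0 = -6)
B = -49812 (B = 7*(90*(-79) - 6) = 7*(-7110 - 6) = 7*(-7116) = -49812)
B/(((-17916 - 24723)/(45130 + x(-119, -86)))) = -49812*(45130 + 567)/(-17916 - 24723) = -49812/((-42639/45697)) = -49812/((-42639*1/45697)) = -49812/(-42639/45697) = -49812*(-45697/42639) = 758752988/14213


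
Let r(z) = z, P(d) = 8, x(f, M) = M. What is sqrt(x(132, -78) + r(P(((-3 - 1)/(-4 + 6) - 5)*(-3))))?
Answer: I*sqrt(70) ≈ 8.3666*I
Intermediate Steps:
sqrt(x(132, -78) + r(P(((-3 - 1)/(-4 + 6) - 5)*(-3)))) = sqrt(-78 + 8) = sqrt(-70) = I*sqrt(70)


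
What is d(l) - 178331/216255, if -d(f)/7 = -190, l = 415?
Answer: 287440819/216255 ≈ 1329.2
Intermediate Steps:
d(f) = 1330 (d(f) = -7*(-190) = 1330)
d(l) - 178331/216255 = 1330 - 178331/216255 = 287440819/216255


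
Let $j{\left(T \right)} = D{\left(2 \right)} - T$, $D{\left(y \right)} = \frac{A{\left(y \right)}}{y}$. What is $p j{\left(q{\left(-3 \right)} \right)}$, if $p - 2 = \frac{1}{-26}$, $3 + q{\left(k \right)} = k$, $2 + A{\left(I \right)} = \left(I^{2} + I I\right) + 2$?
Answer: $\frac{255}{13} \approx 19.615$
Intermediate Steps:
$A{\left(I \right)} = 2 I^{2}$ ($A{\left(I \right)} = -2 + \left(\left(I^{2} + I I\right) + 2\right) = -2 + \left(\left(I^{2} + I^{2}\right) + 2\right) = -2 + \left(2 I^{2} + 2\right) = -2 + \left(2 + 2 I^{2}\right) = 2 I^{2}$)
$q{\left(k \right)} = -3 + k$
$p = \frac{51}{26}$ ($p = 2 + \frac{1}{-26} = 2 - \frac{1}{26} = \frac{51}{26} \approx 1.9615$)
$D{\left(y \right)} = 2 y$ ($D{\left(y \right)} = \frac{2 y^{2}}{y} = 2 y$)
$j{\left(T \right)} = 4 - T$ ($j{\left(T \right)} = 2 \cdot 2 - T = 4 - T$)
$p j{\left(q{\left(-3 \right)} \right)} = \frac{51 \left(4 - \left(-3 - 3\right)\right)}{26} = \frac{51 \left(4 - -6\right)}{26} = \frac{51 \left(4 + 6\right)}{26} = \frac{51}{26} \cdot 10 = \frac{255}{13}$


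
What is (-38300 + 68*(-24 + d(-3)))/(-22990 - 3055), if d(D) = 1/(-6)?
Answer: 23966/15627 ≈ 1.5336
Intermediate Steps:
d(D) = -⅙
(-38300 + 68*(-24 + d(-3)))/(-22990 - 3055) = (-38300 + 68*(-24 - ⅙))/(-22990 - 3055) = (-38300 + 68*(-145/6))/(-26045) = (-38300 - 4930/3)*(-1/26045) = -119830/3*(-1/26045) = 23966/15627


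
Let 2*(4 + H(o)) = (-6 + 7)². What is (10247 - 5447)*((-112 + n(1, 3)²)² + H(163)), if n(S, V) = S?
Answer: 59124000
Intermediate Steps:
H(o) = -7/2 (H(o) = -4 + (-6 + 7)²/2 = -4 + (½)*1² = -4 + (½)*1 = -4 + ½ = -7/2)
(10247 - 5447)*((-112 + n(1, 3)²)² + H(163)) = (10247 - 5447)*((-112 + 1²)² - 7/2) = 4800*((-112 + 1)² - 7/2) = 4800*((-111)² - 7/2) = 4800*(12321 - 7/2) = 4800*(24635/2) = 59124000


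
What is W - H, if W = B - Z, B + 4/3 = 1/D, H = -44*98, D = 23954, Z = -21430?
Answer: 1849775791/71862 ≈ 25741.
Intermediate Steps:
H = -4312
B = -95813/71862 (B = -4/3 + 1/23954 = -95813/71862 ≈ -1.3333)
W = 1539906847/71862 (W = -95813/71862 - 1*(-21430) = -95813/71862 + 21430 = 1539906847/71862 ≈ 21429.)
W - H = 1539906847/71862 - 1*(-4312) = 1539906847/71862 + 4312 = 1849775791/71862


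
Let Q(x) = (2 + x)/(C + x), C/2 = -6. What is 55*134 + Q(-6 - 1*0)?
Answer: 66332/9 ≈ 7370.2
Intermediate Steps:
C = -12 (C = 2*(-6) = -12)
Q(x) = (2 + x)/(-12 + x)
55*134 + Q(-6 - 1*0) = 55*134 + (2 + (-6 - 1*0))/(-12 + (-6 - 1*0)) = 7370 + (2 + (-6 + 0))/(-12 + (-6 + 0)) = 7370 + (2 - 6)/(-12 - 6) = 7370 - 4/(-18) = 7370 - 1/18*(-4) = 7370 + 2/9 = 66332/9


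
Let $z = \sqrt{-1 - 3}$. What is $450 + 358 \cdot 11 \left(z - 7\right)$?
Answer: $-27116 + 7876 i \approx -27116.0 + 7876.0 i$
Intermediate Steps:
$z = 2 i$ ($z = \sqrt{-4} = 2 i \approx 2.0 i$)
$450 + 358 \cdot 11 \left(z - 7\right) = 450 + 358 \cdot 11 \left(2 i - 7\right) = 450 + 358 \cdot 11 \left(-7 + 2 i\right) = 450 + 358 \left(-77 + 22 i\right) = 450 - \left(27566 - 7876 i\right) = -27116 + 7876 i$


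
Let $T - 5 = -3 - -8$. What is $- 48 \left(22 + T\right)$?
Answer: $-1536$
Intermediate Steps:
$T = 10$ ($T = 5 - -5 = 5 + \left(-3 + 8\right) = 5 + 5 = 10$)
$- 48 \left(22 + T\right) = - 48 \left(22 + 10\right) = \left(-48\right) 32 = -1536$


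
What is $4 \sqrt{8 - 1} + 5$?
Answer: $5 + 4 \sqrt{7} \approx 15.583$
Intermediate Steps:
$4 \sqrt{8 - 1} + 5 = 4 \sqrt{7} + 5 = 5 + 4 \sqrt{7}$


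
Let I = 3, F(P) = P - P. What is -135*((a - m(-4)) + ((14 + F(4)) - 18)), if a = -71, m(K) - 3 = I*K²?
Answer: 17010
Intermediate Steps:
F(P) = 0
m(K) = 3 + 3*K²
-135*((a - m(-4)) + ((14 + F(4)) - 18)) = -135*((-71 - (3 + 3*(-4)²)) + ((14 + 0) - 18)) = -135*((-71 - (3 + 3*16)) + (14 - 18)) = -135*((-71 - (3 + 48)) - 4) = -135*((-71 - 1*51) - 4) = -135*((-71 - 51) - 4) = -135*(-122 - 4) = -135*(-126) = 17010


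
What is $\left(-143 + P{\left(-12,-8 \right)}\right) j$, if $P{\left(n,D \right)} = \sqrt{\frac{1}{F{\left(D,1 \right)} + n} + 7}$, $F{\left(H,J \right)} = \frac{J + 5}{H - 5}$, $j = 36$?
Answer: $-5148 + 2 \sqrt{2242} \approx -5053.3$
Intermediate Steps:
$F{\left(H,J \right)} = \frac{5 + J}{-5 + H}$
$P{\left(n,D \right)} = \sqrt{7 + \frac{1}{n + \frac{6}{-5 + D}}}$ ($P{\left(n,D \right)} = \sqrt{\frac{1}{\frac{5 + 1}{-5 + D} + n} + 7} = \sqrt{\frac{1}{\frac{1}{-5 + D} 6 + n} + 7} = \sqrt{\frac{1}{\frac{6}{-5 + D} + n} + 7} = \sqrt{\frac{1}{n + \frac{6}{-5 + D}} + 7} = \sqrt{7 + \frac{1}{n + \frac{6}{-5 + D}}}$)
$\left(-143 + P{\left(-12,-8 \right)}\right) j = \left(-143 + \sqrt{\frac{42 + \left(1 + 7 \left(-12\right)\right) \left(-5 - 8\right)}{6 - 12 \left(-5 - 8\right)}}\right) 36 = \left(-143 + \sqrt{\frac{42 + \left(1 - 84\right) \left(-13\right)}{6 - -156}}\right) 36 = \left(-143 + \sqrt{\frac{42 - -1079}{6 + 156}}\right) 36 = \left(-143 + \sqrt{\frac{42 + 1079}{162}}\right) 36 = \left(-143 + \sqrt{\frac{1}{162} \cdot 1121}\right) 36 = \left(-143 + \sqrt{\frac{1121}{162}}\right) 36 = \left(-143 + \frac{\sqrt{2242}}{18}\right) 36 = -5148 + 2 \sqrt{2242}$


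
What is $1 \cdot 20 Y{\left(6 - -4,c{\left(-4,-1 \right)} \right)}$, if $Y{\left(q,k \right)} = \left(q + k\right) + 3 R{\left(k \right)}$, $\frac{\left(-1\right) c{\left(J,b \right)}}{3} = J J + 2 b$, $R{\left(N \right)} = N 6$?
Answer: $-15760$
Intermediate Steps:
$R{\left(N \right)} = 6 N$
$c{\left(J,b \right)} = - 6 b - 3 J^{2}$ ($c{\left(J,b \right)} = - 3 \left(J J + 2 b\right) = - 3 \left(J^{2} + 2 b\right) = - 6 b - 3 J^{2}$)
$Y{\left(q,k \right)} = q + 19 k$ ($Y{\left(q,k \right)} = \left(q + k\right) + 3 \cdot 6 k = \left(k + q\right) + 18 k = q + 19 k$)
$1 \cdot 20 Y{\left(6 - -4,c{\left(-4,-1 \right)} \right)} = 1 \cdot 20 \left(\left(6 - -4\right) + 19 \left(\left(-6\right) \left(-1\right) - 3 \left(-4\right)^{2}\right)\right) = 20 \left(\left(6 + 4\right) + 19 \left(6 - 48\right)\right) = 20 \left(10 + 19 \left(6 - 48\right)\right) = 20 \left(10 + 19 \left(-42\right)\right) = 20 \left(10 - 798\right) = 20 \left(-788\right) = -15760$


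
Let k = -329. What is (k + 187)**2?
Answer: 20164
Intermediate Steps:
(k + 187)**2 = (-329 + 187)**2 = (-142)**2 = 20164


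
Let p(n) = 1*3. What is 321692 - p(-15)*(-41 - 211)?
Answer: 322448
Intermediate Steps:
p(n) = 3
321692 - p(-15)*(-41 - 211) = 321692 - 3*(-41 - 211) = 321692 - 3*(-252) = 321692 - 1*(-756) = 321692 + 756 = 322448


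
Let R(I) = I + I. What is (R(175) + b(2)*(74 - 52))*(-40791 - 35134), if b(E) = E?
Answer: -29914450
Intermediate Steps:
R(I) = 2*I
(R(175) + b(2)*(74 - 52))*(-40791 - 35134) = (2*175 + 2*(74 - 52))*(-40791 - 35134) = (350 + 2*22)*(-75925) = (350 + 44)*(-75925) = 394*(-75925) = -29914450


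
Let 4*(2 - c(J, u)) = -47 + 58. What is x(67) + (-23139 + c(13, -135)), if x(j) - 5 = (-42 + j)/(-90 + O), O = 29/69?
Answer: -571990459/24724 ≈ -23135.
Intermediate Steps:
O = 29/69 (O = 29*(1/69) = 29/69 ≈ 0.42029)
c(J, u) = -¾ (c(J, u) = 2 - (-47 + 58)/4 = 2 - ¼*11 = 2 - 11/4 = -¾)
x(j) = 4829/883 - 69*j/6181 (x(j) = 5 + (-42 + j)/(-90 + 29/69) = 5 + (-42 + j)/(-6181/69) = 5 + (-42 + j)*(-69/6181) = 5 + (414/883 - 69*j/6181) = 4829/883 - 69*j/6181)
x(67) + (-23139 + c(13, -135)) = (4829/883 - 69/6181*67) + (-23139 - ¾) = (4829/883 - 4623/6181) - 92559/4 = 29180/6181 - 92559/4 = -571990459/24724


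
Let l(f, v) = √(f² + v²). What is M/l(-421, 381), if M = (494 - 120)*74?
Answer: 13838*√322402/161201 ≈ 48.742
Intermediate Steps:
M = 27676 (M = 374*74 = 27676)
M/l(-421, 381) = 27676/(√((-421)² + 381²)) = 27676/(√(177241 + 145161)) = 27676/(√322402) = 27676*(√322402/322402) = 13838*√322402/161201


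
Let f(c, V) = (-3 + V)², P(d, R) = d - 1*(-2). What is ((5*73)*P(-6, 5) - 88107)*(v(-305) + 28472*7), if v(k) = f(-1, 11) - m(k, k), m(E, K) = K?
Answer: -17884111591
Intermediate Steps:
P(d, R) = 2 + d (P(d, R) = d + 2 = 2 + d)
v(k) = 64 - k (v(k) = (-3 + 11)² - k = 8² - k = 64 - k)
((5*73)*P(-6, 5) - 88107)*(v(-305) + 28472*7) = ((5*73)*(2 - 6) - 88107)*((64 - 1*(-305)) + 28472*7) = (365*(-4) - 88107)*((64 + 305) + 199304) = (-1460 - 88107)*(369 + 199304) = -89567*199673 = -17884111591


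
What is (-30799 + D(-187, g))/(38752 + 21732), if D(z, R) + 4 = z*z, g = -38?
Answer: 2083/30242 ≈ 0.068878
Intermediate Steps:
D(z, R) = -4 + z² (D(z, R) = -4 + z*z = -4 + z²)
(-30799 + D(-187, g))/(38752 + 21732) = (-30799 + (-4 + (-187)²))/(38752 + 21732) = (-30799 + (-4 + 34969))/60484 = (-30799 + 34965)*(1/60484) = 4166*(1/60484) = 2083/30242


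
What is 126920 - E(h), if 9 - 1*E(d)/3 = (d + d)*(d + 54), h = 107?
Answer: 230255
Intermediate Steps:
E(d) = 27 - 6*d*(54 + d) (E(d) = 27 - 3*(d + d)*(d + 54) = 27 - 3*2*d*(54 + d) = 27 - 6*d*(54 + d))
126920 - E(h) = 126920 - (27 - 324*107 - 6*107²) = 126920 - (27 - 34668 - 6*11449) = 126920 - (27 - 34668 - 68694) = 126920 - 1*(-103335) = 126920 + 103335 = 230255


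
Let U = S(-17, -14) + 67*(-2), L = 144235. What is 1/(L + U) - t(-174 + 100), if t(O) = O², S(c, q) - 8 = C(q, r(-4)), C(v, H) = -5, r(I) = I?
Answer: -789113503/144104 ≈ -5476.0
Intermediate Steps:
S(c, q) = 3 (S(c, q) = 8 - 5 = 3)
U = -131 (U = 3 + 67*(-2) = 3 - 134 = -131)
1/(L + U) - t(-174 + 100) = 1/(144235 - 131) - (-174 + 100)² = 1/144104 - 1*(-74)² = 1/144104 - 1*5476 = 1/144104 - 5476 = -789113503/144104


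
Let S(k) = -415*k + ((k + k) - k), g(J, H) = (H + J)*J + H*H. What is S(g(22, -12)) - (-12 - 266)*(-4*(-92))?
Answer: -48392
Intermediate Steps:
g(J, H) = H**2 + J*(H + J) (g(J, H) = J*(H + J) + H**2 = H**2 + J*(H + J))
S(k) = -414*k (S(k) = -415*k + (2*k - k) = -415*k + k = -414*k)
S(g(22, -12)) - (-12 - 266)*(-4*(-92)) = -414*((-12)**2 + 22**2 - 12*22) - (-12 - 266)*(-4*(-92)) = -414*(144 + 484 - 264) - (-278)*368 = -414*364 - 1*(-102304) = -150696 + 102304 = -48392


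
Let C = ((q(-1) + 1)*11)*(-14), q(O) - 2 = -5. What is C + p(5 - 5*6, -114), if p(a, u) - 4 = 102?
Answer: 414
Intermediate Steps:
q(O) = -3 (q(O) = 2 - 5 = -3)
p(a, u) = 106 (p(a, u) = 4 + 102 = 106)
C = 308 (C = ((-3 + 1)*11)*(-14) = -2*11*(-14) = -22*(-14) = 308)
C + p(5 - 5*6, -114) = 308 + 106 = 414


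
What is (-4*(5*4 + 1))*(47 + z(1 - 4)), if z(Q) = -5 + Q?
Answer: -3276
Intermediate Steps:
(-4*(5*4 + 1))*(47 + z(1 - 4)) = (-4*(5*4 + 1))*(47 + (-5 + (1 - 4))) = (-4*(20 + 1))*(47 + (-5 - 3)) = (-4*21)*(47 - 8) = -84*39 = -3276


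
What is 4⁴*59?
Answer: 15104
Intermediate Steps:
4⁴*59 = 256*59 = 15104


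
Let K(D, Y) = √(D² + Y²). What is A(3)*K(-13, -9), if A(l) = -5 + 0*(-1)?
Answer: -25*√10 ≈ -79.057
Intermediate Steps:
A(l) = -5 (A(l) = -5 + 0 = -5)
A(3)*K(-13, -9) = -5*√((-13)² + (-9)²) = -5*√(169 + 81) = -25*√10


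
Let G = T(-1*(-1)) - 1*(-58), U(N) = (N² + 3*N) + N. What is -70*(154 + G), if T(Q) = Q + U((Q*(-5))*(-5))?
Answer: -65660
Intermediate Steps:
U(N) = N² + 4*N
T(Q) = Q + 25*Q*(4 + 25*Q) (T(Q) = Q + ((Q*(-5))*(-5))*(4 + (Q*(-5))*(-5)) = Q + (-5*Q*(-5))*(4 - 5*Q*(-5)) = Q + (25*Q)*(4 + 25*Q) = Q + 25*Q*(4 + 25*Q))
G = 784 (G = (-1*(-1))*(101 + 625*(-1*(-1))) - 1*(-58) = 1*(101 + 625*1) + 58 = 1*(101 + 625) + 58 = 1*726 + 58 = 726 + 58 = 784)
-70*(154 + G) = -70*(154 + 784) = -70*938 = -65660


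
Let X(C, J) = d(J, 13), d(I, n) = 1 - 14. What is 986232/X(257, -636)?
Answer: -75864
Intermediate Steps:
d(I, n) = -13
X(C, J) = -13
986232/X(257, -636) = 986232/(-13) = 986232*(-1/13) = -75864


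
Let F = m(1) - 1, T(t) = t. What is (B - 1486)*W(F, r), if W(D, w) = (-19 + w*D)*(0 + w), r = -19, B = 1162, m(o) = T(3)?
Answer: -350892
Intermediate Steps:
m(o) = 3
F = 2 (F = 3 - 1 = 2)
W(D, w) = w*(-19 + D*w) (W(D, w) = (-19 + D*w)*w = w*(-19 + D*w))
(B - 1486)*W(F, r) = (1162 - 1486)*(-19*(-19 + 2*(-19))) = -(-6156)*(-19 - 38) = -(-6156)*(-57) = -324*1083 = -350892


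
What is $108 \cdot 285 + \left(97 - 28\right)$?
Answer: $30849$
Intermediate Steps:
$108 \cdot 285 + \left(97 - 28\right) = 30780 + \left(97 - 28\right) = 30780 + 69 = 30849$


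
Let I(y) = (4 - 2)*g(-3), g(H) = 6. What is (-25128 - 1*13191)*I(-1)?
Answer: -459828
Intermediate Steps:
I(y) = 12 (I(y) = (4 - 2)*6 = 2*6 = 12)
(-25128 - 1*13191)*I(-1) = (-25128 - 1*13191)*12 = (-25128 - 13191)*12 = -38319*12 = -459828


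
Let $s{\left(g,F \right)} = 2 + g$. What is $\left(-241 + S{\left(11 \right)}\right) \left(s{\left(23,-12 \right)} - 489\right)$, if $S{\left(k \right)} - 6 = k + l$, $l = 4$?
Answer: $102080$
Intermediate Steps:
$S{\left(k \right)} = 10 + k$ ($S{\left(k \right)} = 6 + \left(k + 4\right) = 6 + \left(4 + k\right) = 10 + k$)
$\left(-241 + S{\left(11 \right)}\right) \left(s{\left(23,-12 \right)} - 489\right) = \left(-241 + \left(10 + 11\right)\right) \left(\left(2 + 23\right) - 489\right) = \left(-241 + 21\right) \left(25 - 489\right) = \left(-220\right) \left(-464\right) = 102080$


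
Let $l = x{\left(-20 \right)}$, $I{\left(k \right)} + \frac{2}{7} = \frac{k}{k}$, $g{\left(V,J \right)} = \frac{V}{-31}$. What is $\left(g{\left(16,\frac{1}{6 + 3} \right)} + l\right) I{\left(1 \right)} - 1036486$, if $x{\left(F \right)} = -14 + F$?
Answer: $- \frac{224922812}{217} \approx -1.0365 \cdot 10^{6}$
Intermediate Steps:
$g{\left(V,J \right)} = - \frac{V}{31}$ ($g{\left(V,J \right)} = V \left(- \frac{1}{31}\right) = - \frac{V}{31}$)
$I{\left(k \right)} = \frac{5}{7}$ ($I{\left(k \right)} = - \frac{2}{7} + \frac{k}{k} = - \frac{2}{7} + 1 = \frac{5}{7}$)
$l = -34$ ($l = -14 - 20 = -34$)
$\left(g{\left(16,\frac{1}{6 + 3} \right)} + l\right) I{\left(1 \right)} - 1036486 = \left(\left(- \frac{1}{31}\right) 16 - 34\right) \frac{5}{7} - 1036486 = \left(- \frac{16}{31} - 34\right) \frac{5}{7} - 1036486 = \left(- \frac{1070}{31}\right) \frac{5}{7} - 1036486 = - \frac{5350}{217} - 1036486 = - \frac{224922812}{217}$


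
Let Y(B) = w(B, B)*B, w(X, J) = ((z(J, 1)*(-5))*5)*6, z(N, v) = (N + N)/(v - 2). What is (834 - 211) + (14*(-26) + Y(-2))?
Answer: 1459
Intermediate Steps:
z(N, v) = 2*N/(-2 + v) (z(N, v) = (2*N)/(-2 + v) = 2*N/(-2 + v))
w(X, J) = 300*J (w(X, J) = (((2*J/(-2 + 1))*(-5))*5)*6 = (((2*J/(-1))*(-5))*5)*6 = (((2*J*(-1))*(-5))*5)*6 = ((-2*J*(-5))*5)*6 = ((10*J)*5)*6 = (50*J)*6 = 300*J)
Y(B) = 300*B² (Y(B) = (300*B)*B = 300*B²)
(834 - 211) + (14*(-26) + Y(-2)) = (834 - 211) + (14*(-26) + 300*(-2)²) = 623 + (-364 + 300*4) = 623 + (-364 + 1200) = 623 + 836 = 1459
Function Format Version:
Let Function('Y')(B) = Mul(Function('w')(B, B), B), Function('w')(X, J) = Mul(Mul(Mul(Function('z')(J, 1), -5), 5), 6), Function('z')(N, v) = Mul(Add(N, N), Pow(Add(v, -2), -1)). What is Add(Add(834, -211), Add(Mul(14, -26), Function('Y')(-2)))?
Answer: 1459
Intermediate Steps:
Function('z')(N, v) = Mul(2, N, Pow(Add(-2, v), -1)) (Function('z')(N, v) = Mul(Mul(2, N), Pow(Add(-2, v), -1)) = Mul(2, N, Pow(Add(-2, v), -1)))
Function('w')(X, J) = Mul(300, J) (Function('w')(X, J) = Mul(Mul(Mul(Mul(2, J, Pow(Add(-2, 1), -1)), -5), 5), 6) = Mul(Mul(Mul(Mul(2, J, Pow(-1, -1)), -5), 5), 6) = Mul(Mul(Mul(Mul(2, J, -1), -5), 5), 6) = Mul(Mul(Mul(Mul(-2, J), -5), 5), 6) = Mul(Mul(Mul(10, J), 5), 6) = Mul(Mul(50, J), 6) = Mul(300, J))
Function('Y')(B) = Mul(300, Pow(B, 2)) (Function('Y')(B) = Mul(Mul(300, B), B) = Mul(300, Pow(B, 2)))
Add(Add(834, -211), Add(Mul(14, -26), Function('Y')(-2))) = Add(Add(834, -211), Add(Mul(14, -26), Mul(300, Pow(-2, 2)))) = Add(623, Add(-364, Mul(300, 4))) = Add(623, Add(-364, 1200)) = Add(623, 836) = 1459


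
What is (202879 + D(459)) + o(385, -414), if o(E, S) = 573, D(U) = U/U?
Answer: 203453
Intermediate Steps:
D(U) = 1
(202879 + D(459)) + o(385, -414) = (202879 + 1) + 573 = 202880 + 573 = 203453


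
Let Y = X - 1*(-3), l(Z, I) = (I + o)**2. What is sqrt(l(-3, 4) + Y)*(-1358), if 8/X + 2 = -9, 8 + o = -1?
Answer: -13580*sqrt(33)/11 ≈ -7091.9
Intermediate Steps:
o = -9 (o = -8 - 1 = -9)
X = -8/11 (X = 8/(-2 - 9) = 8/(-11) = 8*(-1/11) = -8/11 ≈ -0.72727)
l(Z, I) = (-9 + I)**2 (l(Z, I) = (I - 9)**2 = (-9 + I)**2)
Y = 25/11 (Y = -8/11 - 1*(-3) = -8/11 + 3 = 25/11 ≈ 2.2727)
sqrt(l(-3, 4) + Y)*(-1358) = sqrt((-9 + 4)**2 + 25/11)*(-1358) = sqrt((-5)**2 + 25/11)*(-1358) = sqrt(25 + 25/11)*(-1358) = sqrt(300/11)*(-1358) = (10*sqrt(33)/11)*(-1358) = -13580*sqrt(33)/11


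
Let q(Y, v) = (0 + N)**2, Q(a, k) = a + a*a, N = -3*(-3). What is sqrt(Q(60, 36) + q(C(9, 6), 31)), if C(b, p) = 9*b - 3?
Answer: sqrt(3741) ≈ 61.164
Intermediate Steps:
N = 9
Q(a, k) = a + a**2
C(b, p) = -3 + 9*b
q(Y, v) = 81 (q(Y, v) = (0 + 9)**2 = 9**2 = 81)
sqrt(Q(60, 36) + q(C(9, 6), 31)) = sqrt(60*(1 + 60) + 81) = sqrt(60*61 + 81) = sqrt(3660 + 81) = sqrt(3741)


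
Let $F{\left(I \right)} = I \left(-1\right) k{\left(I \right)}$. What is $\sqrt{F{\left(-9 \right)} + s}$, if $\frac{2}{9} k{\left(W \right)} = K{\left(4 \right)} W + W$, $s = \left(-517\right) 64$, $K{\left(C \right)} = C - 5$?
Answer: $8 i \sqrt{517} \approx 181.9 i$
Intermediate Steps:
$K{\left(C \right)} = -5 + C$ ($K{\left(C \right)} = C - 5 = -5 + C$)
$s = -33088$
$k{\left(W \right)} = 0$ ($k{\left(W \right)} = \frac{9 \left(\left(-5 + 4\right) W + W\right)}{2} = \frac{9 \left(- W + W\right)}{2} = \frac{9}{2} \cdot 0 = 0$)
$F{\left(I \right)} = 0$ ($F{\left(I \right)} = I \left(-1\right) 0 = - I 0 = 0$)
$\sqrt{F{\left(-9 \right)} + s} = \sqrt{0 - 33088} = \sqrt{-33088} = 8 i \sqrt{517}$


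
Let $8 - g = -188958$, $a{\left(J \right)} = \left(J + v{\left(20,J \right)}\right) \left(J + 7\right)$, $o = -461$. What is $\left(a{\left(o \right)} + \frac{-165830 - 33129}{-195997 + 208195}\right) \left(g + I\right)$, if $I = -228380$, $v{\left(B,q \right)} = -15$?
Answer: $- \frac{17314817411177}{2033} \approx -8.5169 \cdot 10^{9}$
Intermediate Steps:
$a{\left(J \right)} = \left(-15 + J\right) \left(7 + J\right)$ ($a{\left(J \right)} = \left(J - 15\right) \left(J + 7\right) = \left(-15 + J\right) \left(7 + J\right)$)
$g = 188966$ ($g = 8 - -188958 = 8 + 188958 = 188966$)
$\left(a{\left(o \right)} + \frac{-165830 - 33129}{-195997 + 208195}\right) \left(g + I\right) = \left(\left(-105 + \left(-461\right)^{2} - -3688\right) + \frac{-165830 - 33129}{-195997 + 208195}\right) \left(188966 - 228380\right) = \left(\left(-105 + 212521 + 3688\right) - \frac{198959}{12198}\right) \left(-39414\right) = \left(216104 - \frac{198959}{12198}\right) \left(-39414\right) = \frac{2635837633}{12198} \left(-39414\right) = - \frac{17314817411177}{2033}$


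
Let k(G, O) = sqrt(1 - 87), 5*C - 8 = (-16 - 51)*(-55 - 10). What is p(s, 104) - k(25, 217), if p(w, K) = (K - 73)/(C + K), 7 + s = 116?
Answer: 155/4883 - I*sqrt(86) ≈ 0.031743 - 9.2736*I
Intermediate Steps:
s = 109 (s = -7 + 116 = 109)
C = 4363/5 (C = 8/5 + ((-16 - 51)*(-55 - 10))/5 = 8/5 + (-67*(-65))/5 = 8/5 + (1/5)*4355 = 8/5 + 871 = 4363/5 ≈ 872.60)
p(w, K) = (-73 + K)/(4363/5 + K) (p(w, K) = (K - 73)/(4363/5 + K) = (-73 + K)/(4363/5 + K))
k(G, O) = I*sqrt(86) (k(G, O) = sqrt(-86) = I*sqrt(86))
p(s, 104) - k(25, 217) = 5*(-73 + 104)/(4363 + 5*104) - I*sqrt(86) = 5*31/(4363 + 520) - I*sqrt(86) = 5*31/4883 - I*sqrt(86) = 5*(1/4883)*31 - I*sqrt(86) = 155/4883 - I*sqrt(86)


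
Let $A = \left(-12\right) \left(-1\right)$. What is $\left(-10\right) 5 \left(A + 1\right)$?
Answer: $-650$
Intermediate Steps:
$A = 12$
$\left(-10\right) 5 \left(A + 1\right) = \left(-10\right) 5 \left(12 + 1\right) = \left(-50\right) 13 = -650$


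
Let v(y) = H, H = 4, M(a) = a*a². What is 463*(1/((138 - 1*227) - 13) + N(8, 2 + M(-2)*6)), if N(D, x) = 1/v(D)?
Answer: 22687/204 ≈ 111.21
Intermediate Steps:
M(a) = a³
v(y) = 4
N(D, x) = ¼ (N(D, x) = 1/4 = ¼)
463*(1/((138 - 1*227) - 13) + N(8, 2 + M(-2)*6)) = 463*(1/((138 - 1*227) - 13) + ¼) = 463*(1/((138 - 227) - 13) + ¼) = 463*(1/(-89 - 13) + ¼) = 463*(1/(-102) + ¼) = 463*(-1/102 + ¼) = 463*(49/204) = 22687/204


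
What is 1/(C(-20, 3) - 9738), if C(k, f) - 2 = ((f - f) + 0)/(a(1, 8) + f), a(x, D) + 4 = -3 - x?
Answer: -1/9736 ≈ -0.00010271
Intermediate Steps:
a(x, D) = -7 - x (a(x, D) = -4 + (-3 - x) = -7 - x)
C(k, f) = 2 (C(k, f) = 2 + ((f - f) + 0)/((-7 - 1*1) + f) = 2 + (0 + 0)/((-7 - 1) + f) = 2 + 0/(-8 + f) = 2 + 0 = 2)
1/(C(-20, 3) - 9738) = 1/(2 - 9738) = 1/(-9736) = -1/9736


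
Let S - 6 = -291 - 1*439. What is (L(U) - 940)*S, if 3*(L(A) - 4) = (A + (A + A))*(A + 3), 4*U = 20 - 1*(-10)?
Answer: 620649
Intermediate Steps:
U = 15/2 (U = (20 - 1*(-10))/4 = (20 + 10)/4 = (¼)*30 = 15/2 ≈ 7.5000)
S = -724 (S = 6 + (-291 - 1*439) = 6 + (-291 - 439) = 6 - 730 = -724)
L(A) = 4 + A*(3 + A) (L(A) = 4 + ((A + (A + A))*(A + 3))/3 = 4 + ((A + 2*A)*(3 + A))/3 = 4 + ((3*A)*(3 + A))/3 = 4 + (3*A*(3 + A))/3 = 4 + A*(3 + A))
(L(U) - 940)*S = ((4 + (15/2)² + 3*(15/2)) - 940)*(-724) = ((4 + 225/4 + 45/2) - 940)*(-724) = (331/4 - 940)*(-724) = -3429/4*(-724) = 620649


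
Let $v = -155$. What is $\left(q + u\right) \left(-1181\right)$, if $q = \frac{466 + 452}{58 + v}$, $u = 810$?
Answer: $- \frac{91707012}{97} \approx -9.4543 \cdot 10^{5}$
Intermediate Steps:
$q = - \frac{918}{97}$ ($q = \frac{466 + 452}{58 - 155} = \frac{918}{-97} = 918 \left(- \frac{1}{97}\right) = - \frac{918}{97} \approx -9.4639$)
$\left(q + u\right) \left(-1181\right) = \left(- \frac{918}{97} + 810\right) \left(-1181\right) = \frac{77652}{97} \left(-1181\right) = - \frac{91707012}{97}$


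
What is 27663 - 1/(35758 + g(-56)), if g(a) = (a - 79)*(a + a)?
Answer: 1407438113/50878 ≈ 27663.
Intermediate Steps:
g(a) = 2*a*(-79 + a) (g(a) = (-79 + a)*(2*a) = 2*a*(-79 + a))
27663 - 1/(35758 + g(-56)) = 27663 - 1/(35758 + 2*(-56)*(-79 - 56)) = 27663 - 1/(35758 + 2*(-56)*(-135)) = 27663 - 1/(35758 + 15120) = 27663 - 1/50878 = 1407438113/50878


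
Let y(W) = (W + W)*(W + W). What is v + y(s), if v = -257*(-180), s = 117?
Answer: 101016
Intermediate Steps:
v = 46260
y(W) = 4*W² (y(W) = (2*W)*(2*W) = 4*W²)
v + y(s) = 46260 + 4*117² = 46260 + 4*13689 = 46260 + 54756 = 101016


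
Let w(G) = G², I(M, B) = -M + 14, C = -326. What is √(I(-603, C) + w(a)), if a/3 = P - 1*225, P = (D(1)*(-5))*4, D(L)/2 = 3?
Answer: √1071842 ≈ 1035.3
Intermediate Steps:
D(L) = 6 (D(L) = 2*3 = 6)
I(M, B) = 14 - M
P = -120 (P = (6*(-5))*4 = -30*4 = -120)
a = -1035 (a = 3*(-120 - 1*225) = 3*(-120 - 225) = 3*(-345) = -1035)
√(I(-603, C) + w(a)) = √((14 - 1*(-603)) + (-1035)²) = √((14 + 603) + 1071225) = √(617 + 1071225) = √1071842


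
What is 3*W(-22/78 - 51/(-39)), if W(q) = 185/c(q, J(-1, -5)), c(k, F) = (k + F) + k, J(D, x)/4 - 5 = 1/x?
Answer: 2925/112 ≈ 26.116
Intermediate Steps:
J(D, x) = 20 + 4/x
c(k, F) = F + 2*k (c(k, F) = (F + k) + k = F + 2*k)
W(q) = 185/(96/5 + 2*q) (W(q) = 185/((20 + 4/(-5)) + 2*q) = 185/((20 + 4*(-⅕)) + 2*q) = 185/((20 - ⅘) + 2*q) = 185/(96/5 + 2*q))
3*W(-22/78 - 51/(-39)) = 3*(925/(2*(48 + 5*(-22/78 - 51/(-39))))) = 3*(925/(2*(48 + 5*(-22*1/78 - 51*(-1/39))))) = 3*(925/(2*(48 + 5*(-11/39 + 17/13)))) = 3*(925/(2*(48 + 5*(40/39)))) = 3*(925/(2*(48 + 200/39))) = 3*(925/(2*(2072/39))) = 3*((925/2)*(39/2072)) = 3*(975/112) = 2925/112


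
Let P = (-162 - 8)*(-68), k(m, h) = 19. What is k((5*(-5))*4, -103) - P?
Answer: -11541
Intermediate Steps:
P = 11560 (P = -170*(-68) = 11560)
k((5*(-5))*4, -103) - P = 19 - 1*11560 = 19 - 11560 = -11541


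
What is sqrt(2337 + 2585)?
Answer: sqrt(4922) ≈ 70.157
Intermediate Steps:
sqrt(2337 + 2585) = sqrt(4922)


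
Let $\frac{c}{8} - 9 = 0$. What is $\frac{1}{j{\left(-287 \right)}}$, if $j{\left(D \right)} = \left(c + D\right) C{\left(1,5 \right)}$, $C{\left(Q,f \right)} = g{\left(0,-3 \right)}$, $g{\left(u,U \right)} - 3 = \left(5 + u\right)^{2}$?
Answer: $- \frac{1}{6020} \approx -0.00016611$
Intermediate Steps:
$g{\left(u,U \right)} = 3 + \left(5 + u\right)^{2}$
$C{\left(Q,f \right)} = 28$ ($C{\left(Q,f \right)} = 3 + \left(5 + 0\right)^{2} = 3 + 5^{2} = 3 + 25 = 28$)
$c = 72$ ($c = 72 + 8 \cdot 0 = 72 + 0 = 72$)
$j{\left(D \right)} = 2016 + 28 D$ ($j{\left(D \right)} = \left(72 + D\right) 28 = 2016 + 28 D$)
$\frac{1}{j{\left(-287 \right)}} = \frac{1}{2016 + 28 \left(-287\right)} = \frac{1}{2016 - 8036} = \frac{1}{-6020} = - \frac{1}{6020}$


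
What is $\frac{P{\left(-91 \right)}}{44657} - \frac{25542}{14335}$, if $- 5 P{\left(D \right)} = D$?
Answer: $- \frac{1140368197}{640158095} \approx -1.7814$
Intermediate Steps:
$P{\left(D \right)} = - \frac{D}{5}$
$\frac{P{\left(-91 \right)}}{44657} - \frac{25542}{14335} = \frac{\left(- \frac{1}{5}\right) \left(-91\right)}{44657} - \frac{25542}{14335} = \frac{91}{5} \cdot \frac{1}{44657} - \frac{25542}{14335} = \frac{91}{223285} - \frac{25542}{14335} = - \frac{1140368197}{640158095}$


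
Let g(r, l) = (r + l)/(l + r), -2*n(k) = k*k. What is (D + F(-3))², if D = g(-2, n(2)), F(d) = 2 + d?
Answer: 0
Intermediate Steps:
n(k) = -k²/2 (n(k) = -k*k/2 = -k²/2)
g(r, l) = 1 (g(r, l) = (l + r)/(l + r) = 1)
D = 1
(D + F(-3))² = (1 + (2 - 3))² = (1 - 1)² = 0² = 0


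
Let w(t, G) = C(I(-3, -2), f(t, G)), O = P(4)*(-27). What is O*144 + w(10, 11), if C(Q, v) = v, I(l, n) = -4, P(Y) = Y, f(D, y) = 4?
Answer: -15548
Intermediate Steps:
O = -108 (O = 4*(-27) = -108)
w(t, G) = 4
O*144 + w(10, 11) = -108*144 + 4 = -15552 + 4 = -15548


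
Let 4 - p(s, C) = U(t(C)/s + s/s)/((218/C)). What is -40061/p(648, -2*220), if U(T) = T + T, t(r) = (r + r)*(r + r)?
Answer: -50528367/6094708 ≈ -8.2905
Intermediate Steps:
t(r) = 4*r² (t(r) = (2*r)*(2*r) = 4*r²)
U(T) = 2*T
p(s, C) = 4 - C*(2 + 8*C²/s)/218 (p(s, C) = 4 - 2*((4*C²)/s + s/s)/(218/C) = 4 - 2*(4*C²/s + 1)*C/218 = 4 - 2*(1 + 4*C²/s)*C/218 = 4 - (2 + 8*C²/s)*C/218 = 4 - C*(2 + 8*C²/s)/218)
-40061/p(648, -2*220) = -40061/(4 - (-2)*220/109 - 4/109*(-2*220)³/648) = -40061/(4 - 1/109*(-440) - 4/109*(-440)³*1/648) = -40061/(4 + 440/109 - 4/109*(-85184000)*1/648) = -40061/(4 + 440/109 + 42592000/8829) = -40061/42662956/8829 = -40061*8829/42662956 = -50528367/6094708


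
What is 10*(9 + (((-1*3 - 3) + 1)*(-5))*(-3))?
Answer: -660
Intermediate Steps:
10*(9 + (((-1*3 - 3) + 1)*(-5))*(-3)) = 10*(9 + (((-3 - 3) + 1)*(-5))*(-3)) = 10*(9 + ((-6 + 1)*(-5))*(-3)) = 10*(9 - 5*(-5)*(-3)) = 10*(9 + 25*(-3)) = 10*(9 - 75) = 10*(-66) = -660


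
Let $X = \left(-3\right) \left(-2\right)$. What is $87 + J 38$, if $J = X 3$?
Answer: $771$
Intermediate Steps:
$X = 6$
$J = 18$ ($J = 6 \cdot 3 = 18$)
$87 + J 38 = 87 + 18 \cdot 38 = 87 + 684 = 771$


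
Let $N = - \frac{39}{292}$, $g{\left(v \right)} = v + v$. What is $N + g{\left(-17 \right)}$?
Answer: $- \frac{9967}{292} \approx -34.134$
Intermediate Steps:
$g{\left(v \right)} = 2 v$
$N = - \frac{39}{292}$ ($N = \left(-39\right) \frac{1}{292} = - \frac{39}{292} \approx -0.13356$)
$N + g{\left(-17 \right)} = - \frac{39}{292} + 2 \left(-17\right) = - \frac{39}{292} - 34 = - \frac{9967}{292}$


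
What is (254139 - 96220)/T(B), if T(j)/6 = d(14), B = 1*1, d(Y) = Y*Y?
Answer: 157919/1176 ≈ 134.28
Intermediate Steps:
d(Y) = Y²
B = 1
T(j) = 1176 (T(j) = 6*14² = 6*196 = 1176)
(254139 - 96220)/T(B) = (254139 - 96220)/1176 = 157919*(1/1176) = 157919/1176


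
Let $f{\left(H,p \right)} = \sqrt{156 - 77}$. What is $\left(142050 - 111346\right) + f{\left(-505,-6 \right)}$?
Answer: $30704 + \sqrt{79} \approx 30713.0$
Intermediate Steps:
$f{\left(H,p \right)} = \sqrt{79}$ ($f{\left(H,p \right)} = \sqrt{156 - 77} = \sqrt{79}$)
$\left(142050 - 111346\right) + f{\left(-505,-6 \right)} = \left(142050 - 111346\right) + \sqrt{79} = 30704 + \sqrt{79}$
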